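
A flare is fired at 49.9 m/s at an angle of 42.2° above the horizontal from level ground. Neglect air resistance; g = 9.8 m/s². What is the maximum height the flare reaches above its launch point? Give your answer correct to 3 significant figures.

Vertical component of launch velocity: v_y = 49.9 sin 42.2° = 33.52 m/s.
At the highest point the vertical velocity is zero, so v_y² = 2 g h_max.
h_max = (33.52)² / (2 × 9.8) = 1124 / 19.60 = 57.3 m.

57.3 m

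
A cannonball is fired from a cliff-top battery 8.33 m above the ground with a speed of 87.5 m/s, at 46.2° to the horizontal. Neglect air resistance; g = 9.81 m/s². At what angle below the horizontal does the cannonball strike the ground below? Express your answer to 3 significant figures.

46.8°

v_x = 87.5 cos 46.2° = 60.56 m/s.
At impact |v_y| = √(v_y0² + 2 g h) = √(63.15² + 2×9.81×8.33) = 64.43 m/s.
Angle below horizontal = arctan(|v_y| / v_x) = arctan(64.43 / 60.56) = 46.8°.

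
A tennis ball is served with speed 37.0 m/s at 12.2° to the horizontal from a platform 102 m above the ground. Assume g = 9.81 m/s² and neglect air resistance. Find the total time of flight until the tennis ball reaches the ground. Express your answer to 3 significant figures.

Vertical component: v_y = 37.0 sin 12.2° = 7.819 m/s.
Taking up as positive with launch at y = 102 m, landing at y = 0: 0 = 102 + 7.819 t − ½(9.81) t².
Solving 4.905 t² − 7.819 t − 102 = 0 gives t = [7.819 + √(7.819² + 4·4.905·102)] / 9.810 = 5.43 s.

5.43 s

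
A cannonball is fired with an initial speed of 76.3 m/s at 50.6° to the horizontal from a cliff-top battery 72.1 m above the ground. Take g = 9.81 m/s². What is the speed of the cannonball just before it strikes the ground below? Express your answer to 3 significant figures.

85.1 m/s

v_x = 76.3 cos 50.6° = 48.43 m/s is unchanged throughout.
For the vertical component, v_y² = v_y0² + 2 g h = (58.96)² + 2×9.81×72.1 = 4891, so |v_y| = 69.94 m/s.
Impact speed = √(v_x² + v_y²) = √(2345 + 4891) = 85.1 m/s.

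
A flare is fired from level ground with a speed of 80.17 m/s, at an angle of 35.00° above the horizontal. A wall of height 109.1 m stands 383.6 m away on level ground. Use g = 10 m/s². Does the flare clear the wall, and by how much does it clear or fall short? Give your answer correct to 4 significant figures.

v_x = 80.17 cos 35.00° = 65.671 m/s; v_y0 = 80.17 sin 35.00° = 45.984 m/s.
Time to reach the wall: t = 383.6 / 65.671 = 5.8412 s.
Height at that point: y = 45.984×5.8412 − 5.000×5.8412² = 98.004 m.
That is 109.1 − 98.004 = 11.10 m below the top of the wall, so the flare does not clear it.

No — it falls 11.10 m short of clearing the wall.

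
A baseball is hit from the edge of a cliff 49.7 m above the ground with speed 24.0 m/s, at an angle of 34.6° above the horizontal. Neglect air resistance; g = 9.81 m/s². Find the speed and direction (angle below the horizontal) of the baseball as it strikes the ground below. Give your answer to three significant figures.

39.4 m/s at 59.9° below the horizontal

v_x = 24.0 cos 34.6° = 19.76 m/s (constant).
|v_y| at impact = √((13.63)² + 2×9.81×49.7) = 34.07 m/s.
Speed = √(19.76² + 34.07²) = 39.4 m/s; angle = arctan(34.07/19.76) = 59.9° below horizontal.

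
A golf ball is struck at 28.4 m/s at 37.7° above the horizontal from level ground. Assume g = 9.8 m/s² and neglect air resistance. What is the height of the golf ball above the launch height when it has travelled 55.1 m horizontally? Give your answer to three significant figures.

13.1 m

v_x = 28.4 cos 37.7° = 22.47 m/s, v_y0 = 28.4 sin 37.7° = 17.37 m/s.
Time to reach x = 55.1 m: t = x / v_x = 55.1 / 22.47 = 2.452 s.
y = v_y0 t − ½ g t² = 17.37×2.452 − 4.900×2.452² = 13.1 m.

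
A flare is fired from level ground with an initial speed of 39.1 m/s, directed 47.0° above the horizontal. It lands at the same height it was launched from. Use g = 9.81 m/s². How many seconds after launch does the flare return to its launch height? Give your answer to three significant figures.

5.83 s

Vertical component: v_y = 39.1 sin 47.0° = 28.60 m/s.
For a projectile landing at launch height, time of flight is t = 2 v_y / g = 2 × 28.60 / 9.81 = 5.83 s.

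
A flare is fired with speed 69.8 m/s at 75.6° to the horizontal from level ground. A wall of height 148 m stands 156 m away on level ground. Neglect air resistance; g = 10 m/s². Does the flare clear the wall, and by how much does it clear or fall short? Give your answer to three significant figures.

v_x = 69.8 cos 75.6° = 17.36 m/s; v_y0 = 69.8 sin 75.6° = 67.61 m/s.
Time to reach the wall: t = 156 / 17.36 = 8.986 s.
Height at that point: y = 67.61×8.986 − 5.000×8.986² = 203.8 m.
That is 203.8 − 148 = 55.8 m above the top of the wall, so the flare clears it.

Yes — it clears the wall by 55.8 m.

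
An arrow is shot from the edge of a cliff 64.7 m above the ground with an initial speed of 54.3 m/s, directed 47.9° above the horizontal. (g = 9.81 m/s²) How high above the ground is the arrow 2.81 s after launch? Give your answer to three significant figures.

139 m

v_y0 = 54.3 sin 47.9° = 40.29 m/s.
y(t) = 64.7 + v_y0 t − ½ g t² = 64.7 + 40.29×2.81 − ½×9.81×2.81² = 139 m.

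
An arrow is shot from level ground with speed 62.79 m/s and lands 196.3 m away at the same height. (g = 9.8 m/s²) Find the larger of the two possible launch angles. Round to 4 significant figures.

75.40°

Level-ground range: R = v₀² sin(2θ)/g ⇒ sin 2θ = R g / v₀² = 196.3×9.8/62.79² = 0.4879.
2θ = arcsin(0.4879) = 29.203° or 180° − 29.203° = 150.797°.
So θ = 14.60° or θ = 75.40°.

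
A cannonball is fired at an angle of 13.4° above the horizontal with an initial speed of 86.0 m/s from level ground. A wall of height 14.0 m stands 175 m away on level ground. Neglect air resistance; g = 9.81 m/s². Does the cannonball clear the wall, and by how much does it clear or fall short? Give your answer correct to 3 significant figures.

Yes — it clears the wall by 6.23 m.

v_x = 86.0 cos 13.4° = 83.66 m/s; v_y0 = 86.0 sin 13.4° = 19.93 m/s.
Time to reach the wall: t = 175 / 83.66 = 2.092 s.
Height at that point: y = 19.93×2.092 − 4.905×2.092² = 20.23 m.
That is 20.23 − 14.0 = 6.23 m above the top of the wall, so the cannonball clears it.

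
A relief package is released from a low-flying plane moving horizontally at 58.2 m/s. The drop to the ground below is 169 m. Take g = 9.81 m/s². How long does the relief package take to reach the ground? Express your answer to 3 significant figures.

The horizontal speed doesn't affect the fall. With v_y0 = 0, h = ½ g t².
t = √(2 × 169 / 9.81) = √34.45 = 5.87 s.

5.87 s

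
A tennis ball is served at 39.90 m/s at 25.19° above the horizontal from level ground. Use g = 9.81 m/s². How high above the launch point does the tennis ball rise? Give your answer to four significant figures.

14.70 m

Vertical component of launch velocity: v_y = 39.90 sin 25.19° = 16.982 m/s.
At the highest point the vertical velocity is zero, so v_y² = 2 g h_max.
h_max = (16.982)² / (2 × 9.81) = 288.39 / 19.62 = 14.70 m.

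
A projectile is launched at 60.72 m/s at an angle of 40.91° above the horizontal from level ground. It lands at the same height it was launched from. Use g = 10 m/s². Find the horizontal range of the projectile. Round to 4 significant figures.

364.9 m

For level ground, R = v₀² sin(2θ) / g.
sin(2 × 40.91°) = sin 81.820° = 0.9898.
R = (60.72)² × 0.9898 / 10 = 364.9 m.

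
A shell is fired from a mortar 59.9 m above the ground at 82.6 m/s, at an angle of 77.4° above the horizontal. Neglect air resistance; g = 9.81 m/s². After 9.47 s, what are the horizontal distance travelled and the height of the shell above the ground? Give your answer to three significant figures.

v_x = 82.6 cos 77.4° = 18.02 m/s; v_y0 = 82.6 sin 77.4° = 80.61 m/s.
x = v_x t = 18.02 × 9.47 = 171 m.
y = 59.9 + v_y0 t − ½ g t² = 383 m.

x = 171 m, y = 383 m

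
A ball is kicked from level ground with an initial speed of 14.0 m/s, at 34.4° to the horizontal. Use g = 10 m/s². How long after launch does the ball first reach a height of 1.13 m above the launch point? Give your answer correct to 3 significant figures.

v_y0 = 14.0 sin 34.4° = 7.910 m/s.
Set y = v_y0 t − ½ g t² = 1.13: 5.000 t² − 7.910 t + 1.13 = 0.
t = [7.910 ± √(62.57 − 22.60)] / 10 = (7.910 ± 6.322) / 10, giving t = 0.159 s or t = 1.42 s.
The ball is on the way up at the first time, so t = 0.159 s.

0.159 s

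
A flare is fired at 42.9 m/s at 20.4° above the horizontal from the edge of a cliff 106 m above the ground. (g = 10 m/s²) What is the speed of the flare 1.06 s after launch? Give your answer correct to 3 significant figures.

40.4 m/s

v_x = 42.9 cos 20.4° = 40.21 m/s (constant).
v_y(t) = 42.9 sin 20.4° − g t = 14.95 − 10 × 1.06 = 4.350 m/s.
Speed = √(v_x² + v_y²) = √(1617 + 18.92) = 40.4 m/s.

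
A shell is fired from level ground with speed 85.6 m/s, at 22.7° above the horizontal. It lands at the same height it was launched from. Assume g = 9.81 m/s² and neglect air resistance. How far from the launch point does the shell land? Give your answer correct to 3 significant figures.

Components: v_x = 85.6 cos 22.7° = 78.97 m/s, v_y = 85.6 sin 22.7° = 33.03 m/s.
Time of flight (same landing height): t = 2 v_y / g = 2 × 33.03 / 9.81 = 6.734 s.
Range: R = v_x · t = 78.97 × 6.734 = 532 m.

532 m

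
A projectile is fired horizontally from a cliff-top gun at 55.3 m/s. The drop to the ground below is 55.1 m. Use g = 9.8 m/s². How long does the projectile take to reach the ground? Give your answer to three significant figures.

3.35 s

The horizontal speed doesn't affect the fall. With v_y0 = 0, h = ½ g t².
t = √(2 × 55.1 / 9.8) = √11.24 = 3.35 s.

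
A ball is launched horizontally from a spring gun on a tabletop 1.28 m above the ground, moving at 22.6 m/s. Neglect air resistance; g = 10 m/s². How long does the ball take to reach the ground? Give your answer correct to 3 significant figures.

The horizontal speed doesn't affect the fall. With v_y0 = 0, h = ½ g t².
t = √(2 × 1.28 / 10) = √0.2560 = 0.506 s.

0.506 s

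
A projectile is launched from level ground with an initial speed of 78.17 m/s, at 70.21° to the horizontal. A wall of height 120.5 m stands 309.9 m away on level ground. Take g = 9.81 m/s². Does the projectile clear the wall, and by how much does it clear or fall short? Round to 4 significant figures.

v_x = 78.17 cos 70.21° = 26.466 m/s; v_y0 = 78.17 sin 70.21° = 73.553 m/s.
Time to reach the wall: t = 309.9 / 26.466 = 11.709 s.
Height at that point: y = 73.553×11.709 − 4.905×11.709² = 188.75 m.
That is 188.75 − 120.5 = 68.25 m above the top of the wall, so the projectile clears it.

Yes — it clears the wall by 68.25 m.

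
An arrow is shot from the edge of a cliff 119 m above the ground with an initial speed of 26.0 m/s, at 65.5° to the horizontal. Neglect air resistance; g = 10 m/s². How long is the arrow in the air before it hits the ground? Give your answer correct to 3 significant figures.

7.79 s

Vertical component: v_y = 26.0 sin 65.5° = 23.66 m/s.
Taking up as positive with launch at y = 119 m, landing at y = 0: 0 = 119 + 23.66 t − ½(10) t².
Solving 5.000 t² − 23.66 t − 119 = 0 gives t = [23.66 + √(23.66² + 4·5.000·119)] / 10.00 = 7.79 s.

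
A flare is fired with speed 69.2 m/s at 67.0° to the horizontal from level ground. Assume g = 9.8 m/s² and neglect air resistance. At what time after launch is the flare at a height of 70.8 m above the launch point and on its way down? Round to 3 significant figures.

v_y0 = 69.2 sin 67.0° = 63.70 m/s.
Set y = v_y0 t − ½ g t² = 70.8: 4.900 t² − 63.70 t + 70.8 = 0.
t = [63.70 ± √(4058 − 1388)] / 9.8 = (63.70 ± 51.67) / 9.8, giving t = 1.23 s or t = 11.8 s.
On the way down corresponds to the larger root: t = 11.8 s.

11.8 s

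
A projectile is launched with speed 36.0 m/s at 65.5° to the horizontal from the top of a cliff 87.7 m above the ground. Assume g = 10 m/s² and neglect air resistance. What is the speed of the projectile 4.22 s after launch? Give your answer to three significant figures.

17.7 m/s

v_x = 36.0 cos 65.5° = 14.93 m/s (constant).
v_y(t) = 36.0 sin 65.5° − g t = 32.76 − 10 × 4.22 = -9.440 m/s.
Speed = √(v_x² + v_y²) = √(222.9 + 89.11) = 17.7 m/s.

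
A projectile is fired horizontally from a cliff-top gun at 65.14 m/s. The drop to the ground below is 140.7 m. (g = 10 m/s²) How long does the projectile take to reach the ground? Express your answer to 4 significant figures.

5.305 s

The horizontal speed doesn't affect the fall. With v_y0 = 0, h = ½ g t².
t = √(2 × 140.7 / 10) = √28.140 = 5.305 s.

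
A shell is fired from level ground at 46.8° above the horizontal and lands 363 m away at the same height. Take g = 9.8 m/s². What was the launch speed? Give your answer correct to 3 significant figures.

On level ground, R = v₀² sin(2θ) / g, so v₀ = √(R g / sin 2θ).
sin(2 × 46.8°) = 0.9980.
v₀ = √(363 × 9.8 / 0.9980) = √3565 = 59.7 m/s.

59.7 m/s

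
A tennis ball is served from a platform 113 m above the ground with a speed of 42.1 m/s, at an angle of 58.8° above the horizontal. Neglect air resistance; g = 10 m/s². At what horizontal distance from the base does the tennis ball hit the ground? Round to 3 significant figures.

Components: v_x = 42.1 cos 58.8° = 21.81 m/s, v_y = 42.1 sin 58.8° = 36.01 m/s.
Vertical: 0 = 113 + 36.01 t − ½(10) t² ⇒ 5.000 t² − 36.01 t − 113 = 0.
t = [36.01 + √(1297 + 2260)] / 10.00 = 9.565 s.
Horizontal: R = v_x · t = 21.81 × 9.565 = 209 m.

209 m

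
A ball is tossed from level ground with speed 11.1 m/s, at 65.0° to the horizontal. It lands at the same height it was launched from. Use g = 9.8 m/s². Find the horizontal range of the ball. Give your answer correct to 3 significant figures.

9.63 m

For level ground, R = v₀² sin(2θ) / g.
sin(2 × 65.0°) = sin 130.0° = 0.7660.
R = (11.1)² × 0.7660 / 9.8 = 9.63 m.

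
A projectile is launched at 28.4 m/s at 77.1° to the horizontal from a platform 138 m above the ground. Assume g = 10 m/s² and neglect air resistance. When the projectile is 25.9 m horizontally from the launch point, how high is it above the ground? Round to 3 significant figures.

168 m

v_x = 28.4 cos 77.1° = 6.340 m/s, v_y0 = 28.4 sin 77.1° = 27.68 m/s.
Time to reach x = 25.9 m: t = x / v_x = 25.9 / 6.340 = 4.085 s.
y = 138 + v_y0 t − ½ g t² = 138 + 27.68×4.085 − 5.000×4.085² = 168 m.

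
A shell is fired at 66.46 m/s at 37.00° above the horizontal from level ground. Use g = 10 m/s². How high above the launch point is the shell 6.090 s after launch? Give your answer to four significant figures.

v_y0 = 66.46 sin 37.00° = 39.997 m/s.
y(t) = v_y0 t − ½ g t² = 39.997×6.090 − 5.000×6.090² = 58.14 m.

58.14 m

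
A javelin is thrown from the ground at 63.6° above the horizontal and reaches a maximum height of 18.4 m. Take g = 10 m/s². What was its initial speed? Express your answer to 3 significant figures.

At maximum height v_y = 0, so (v₀ sin θ)² = 2 g H.
v₀ sin 63.6° = √(2 × 10 × 18.4) = 19.18 m/s.
v₀ = 19.18 / sin 63.6° = 19.18 / 0.8957 = 21.4 m/s.

21.4 m/s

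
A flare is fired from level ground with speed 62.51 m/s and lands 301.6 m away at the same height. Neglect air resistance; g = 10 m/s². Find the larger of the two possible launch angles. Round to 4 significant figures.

Level-ground range: R = v₀² sin(2θ)/g ⇒ sin 2θ = R g / v₀² = 301.6×10/62.51² = 0.7718.
2θ = arcsin(0.7718) = 50.516° or 180° − 50.516° = 129.484°.
So θ = 25.26° or θ = 64.74°.

64.74°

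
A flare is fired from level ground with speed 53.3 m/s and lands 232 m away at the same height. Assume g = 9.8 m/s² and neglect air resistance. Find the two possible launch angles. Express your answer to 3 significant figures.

26.6° and 63.4°

Level-ground range: R = v₀² sin(2θ)/g ⇒ sin 2θ = R g / v₀² = 232×9.8/53.3² = 0.8003.
2θ = arcsin(0.8003) = 53.16° or 180° − 53.16° = 126.84°.
So θ = 26.6° or θ = 63.4°.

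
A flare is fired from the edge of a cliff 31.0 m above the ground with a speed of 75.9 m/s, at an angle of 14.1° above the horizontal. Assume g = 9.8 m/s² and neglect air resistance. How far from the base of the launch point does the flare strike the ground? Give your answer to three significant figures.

Components: v_x = 75.9 cos 14.1° = 73.61 m/s, v_y = 75.9 sin 14.1° = 18.49 m/s.
Vertical: 0 = 31.0 + 18.49 t − ½(9.8) t² ⇒ 4.900 t² − 18.49 t − 31.0 = 0.
t = [18.49 + √(341.9 + 607.6)] / 9.800 = 5.031 s.
Horizontal: R = v_x · t = 73.61 × 5.031 = 370 m.

370 m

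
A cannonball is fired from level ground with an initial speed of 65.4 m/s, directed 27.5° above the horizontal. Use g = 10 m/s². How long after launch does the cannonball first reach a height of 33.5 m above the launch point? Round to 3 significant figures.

1.46 s

v_y0 = 65.4 sin 27.5° = 30.20 m/s.
Set y = v_y0 t − ½ g t² = 33.5: 5.000 t² − 30.20 t + 33.5 = 0.
t = [30.20 ± √(912.0 − 670.0)] / 10 = (30.20 ± 15.56) / 10, giving t = 1.46 s or t = 4.58 s.
The cannonball is on the way up at the first time, so t = 1.46 s.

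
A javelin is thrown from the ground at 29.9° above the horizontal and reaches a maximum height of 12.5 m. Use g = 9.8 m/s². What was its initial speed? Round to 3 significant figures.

31.4 m/s

At maximum height v_y = 0, so (v₀ sin θ)² = 2 g H.
v₀ sin 29.9° = √(2 × 9.8 × 12.5) = 15.65 m/s.
v₀ = 15.65 / sin 29.9° = 15.65 / 0.4985 = 31.4 m/s.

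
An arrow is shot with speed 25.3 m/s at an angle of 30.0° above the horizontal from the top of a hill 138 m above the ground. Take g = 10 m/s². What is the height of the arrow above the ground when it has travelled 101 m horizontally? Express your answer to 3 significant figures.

v_x = 25.3 cos 30.0° = 21.91 m/s, v_y0 = 25.3 sin 30.0° = 12.65 m/s.
Time to reach x = 101 m: t = x / v_x = 101 / 21.91 = 4.610 s.
y = 138 + v_y0 t − ½ g t² = 138 + 12.65×4.610 − 5.000×4.610² = 90.1 m.

90.1 m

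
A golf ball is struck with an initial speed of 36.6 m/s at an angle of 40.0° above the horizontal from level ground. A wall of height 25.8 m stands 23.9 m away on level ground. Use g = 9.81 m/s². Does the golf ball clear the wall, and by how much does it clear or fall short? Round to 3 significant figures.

v_x = 36.6 cos 40.0° = 28.04 m/s; v_y0 = 36.6 sin 40.0° = 23.53 m/s.
Time to reach the wall: t = 23.9 / 28.04 = 0.8524 s.
Height at that point: y = 23.53×0.8524 − 4.905×0.8524² = 16.49 m.
That is 25.8 − 16.49 = 9.31 m below the top of the wall, so the golf ball does not clear it.

No — it falls 9.31 m short of clearing the wall.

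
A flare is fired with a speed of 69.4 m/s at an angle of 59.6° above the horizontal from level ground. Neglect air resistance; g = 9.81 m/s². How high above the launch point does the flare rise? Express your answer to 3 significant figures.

Vertical component of launch velocity: v_y = 69.4 sin 59.6° = 59.86 m/s.
At the highest point the vertical velocity is zero, so v_y² = 2 g h_max.
h_max = (59.86)² / (2 × 9.81) = 3583 / 19.62 = 183 m.

183 m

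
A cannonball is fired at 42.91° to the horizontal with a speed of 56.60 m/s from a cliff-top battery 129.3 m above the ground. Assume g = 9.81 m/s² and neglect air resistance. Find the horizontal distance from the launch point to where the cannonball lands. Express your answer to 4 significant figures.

Components: v_x = 56.60 cos 42.91° = 41.455 m/s, v_y = 56.60 sin 42.91° = 38.536 m/s.
Vertical: 0 = 129.3 + 38.536 t − ½(9.81) t² ⇒ 4.905 t² − 38.536 t − 129.3 = 0.
t = [38.536 + √(1485.0 + 2536.9)] / 9.810 = 10.393 s.
Horizontal: R = v_x · t = 41.455 × 10.393 = 430.8 m.

430.8 m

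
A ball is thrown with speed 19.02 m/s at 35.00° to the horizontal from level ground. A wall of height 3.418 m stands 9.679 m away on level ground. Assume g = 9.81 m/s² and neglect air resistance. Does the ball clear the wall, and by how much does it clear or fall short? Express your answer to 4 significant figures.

v_x = 19.02 cos 35.00° = 15.580 m/s; v_y0 = 19.02 sin 35.00° = 10.909 m/s.
Time to reach the wall: t = 9.679 / 15.580 = 0.62125 s.
Height at that point: y = 10.909×0.62125 − 4.905×0.62125² = 4.8841 m.
That is 4.8841 − 3.418 = 1.466 m above the top of the wall, so the ball clears it.

Yes — it clears the wall by 1.466 m.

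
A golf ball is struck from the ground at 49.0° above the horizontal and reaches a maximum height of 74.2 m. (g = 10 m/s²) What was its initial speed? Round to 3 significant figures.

At maximum height v_y = 0, so (v₀ sin θ)² = 2 g H.
v₀ sin 49.0° = √(2 × 10 × 74.2) = 38.52 m/s.
v₀ = 38.52 / sin 49.0° = 38.52 / 0.7547 = 51.0 m/s.

51.0 m/s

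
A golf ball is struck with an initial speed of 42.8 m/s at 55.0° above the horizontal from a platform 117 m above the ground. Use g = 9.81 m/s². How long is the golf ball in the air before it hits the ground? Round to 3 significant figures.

9.63 s

Vertical component: v_y = 42.8 sin 55.0° = 35.06 m/s.
Taking up as positive with launch at y = 117 m, landing at y = 0: 0 = 117 + 35.06 t − ½(9.81) t².
Solving 4.905 t² − 35.06 t − 117 = 0 gives t = [35.06 + √(35.06² + 4·4.905·117)] / 9.810 = 9.63 s.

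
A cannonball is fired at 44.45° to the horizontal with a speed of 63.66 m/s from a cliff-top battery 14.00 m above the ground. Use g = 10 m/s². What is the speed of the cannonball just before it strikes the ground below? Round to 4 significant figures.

v_x = 63.66 cos 44.45° = 45.444 m/s is unchanged throughout.
For the vertical component, v_y² = v_y0² + 2 g h = (44.580)² + 2×10×14.00 = 2267.4, so |v_y| = 47.617 m/s.
Impact speed = √(v_x² + v_y²) = √(2065.2 + 2267.4) = 65.82 m/s.

65.82 m/s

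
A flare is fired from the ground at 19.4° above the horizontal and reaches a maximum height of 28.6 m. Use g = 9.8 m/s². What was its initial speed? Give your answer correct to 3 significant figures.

71.3 m/s

At maximum height v_y = 0, so (v₀ sin θ)² = 2 g H.
v₀ sin 19.4° = √(2 × 9.8 × 28.6) = 23.68 m/s.
v₀ = 23.68 / sin 19.4° = 23.68 / 0.3322 = 71.3 m/s.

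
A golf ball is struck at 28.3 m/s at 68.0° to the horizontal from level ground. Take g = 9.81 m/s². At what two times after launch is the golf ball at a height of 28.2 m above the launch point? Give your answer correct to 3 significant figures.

v_y0 = 28.3 sin 68.0° = 26.24 m/s.
Set y = v_y0 t − ½ g t² = 28.2: 4.905 t² − 26.24 t + 28.2 = 0.
t = [26.24 ± √(688.5 − 553.3)] / 9.81 = (26.24 ± 11.63) / 9.81, giving t = 1.49 s or t = 3.86 s.
So the golf ball is at 28.2 m at t = 1.49 s (rising) and t = 3.86 s (falling).

1.49 s and 3.86 s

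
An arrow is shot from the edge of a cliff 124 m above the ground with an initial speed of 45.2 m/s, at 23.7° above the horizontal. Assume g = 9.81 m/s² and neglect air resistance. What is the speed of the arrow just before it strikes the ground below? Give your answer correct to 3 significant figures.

66.9 m/s

v_x = 45.2 cos 23.7° = 41.39 m/s is unchanged throughout.
For the vertical component, v_y² = v_y0² + 2 g h = (18.17)² + 2×9.81×124 = 2763, so |v_y| = 52.56 m/s.
Impact speed = √(v_x² + v_y²) = √(1713 + 2763) = 66.9 m/s.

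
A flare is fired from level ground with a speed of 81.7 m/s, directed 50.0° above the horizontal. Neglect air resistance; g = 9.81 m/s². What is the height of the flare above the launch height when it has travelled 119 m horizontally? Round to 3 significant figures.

117 m

v_x = 81.7 cos 50.0° = 52.52 m/s, v_y0 = 81.7 sin 50.0° = 62.59 m/s.
Time to reach x = 119 m: t = x / v_x = 119 / 52.52 = 2.266 s.
y = v_y0 t − ½ g t² = 62.59×2.266 − 4.905×2.266² = 117 m.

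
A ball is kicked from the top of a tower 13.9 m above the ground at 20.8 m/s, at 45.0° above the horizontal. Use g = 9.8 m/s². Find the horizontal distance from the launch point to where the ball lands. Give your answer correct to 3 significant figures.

Components: v_x = 20.8 cos 45.0° = 14.71 m/s, v_y = 20.8 sin 45.0° = 14.71 m/s.
Vertical: 0 = 13.9 + 14.71 t − ½(9.8) t² ⇒ 4.900 t² − 14.71 t − 13.9 = 0.
t = [14.71 + √(216.4 + 272.4)] / 9.800 = 3.757 s.
Horizontal: R = v_x · t = 14.71 × 3.757 = 55.3 m.

55.3 m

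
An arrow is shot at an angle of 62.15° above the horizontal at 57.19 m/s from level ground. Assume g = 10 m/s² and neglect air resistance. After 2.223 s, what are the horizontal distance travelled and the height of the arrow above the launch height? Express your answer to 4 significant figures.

x = 59.39 m, y = 87.70 m

v_x = 57.19 cos 62.15° = 26.717 m/s; v_y0 = 57.19 sin 62.15° = 50.566 m/s.
x = v_x t = 26.717 × 2.223 = 59.39 m.
y = v_y0 t − ½ g t² = 50.566×2.223 − 5.000×2.223² = 87.70 m.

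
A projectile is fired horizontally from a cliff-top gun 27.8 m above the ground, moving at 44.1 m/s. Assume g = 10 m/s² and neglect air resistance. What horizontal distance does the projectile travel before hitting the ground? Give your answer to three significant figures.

Initial vertical velocity is zero, so the fall time comes from h = ½ g t²: t = √(2 × 27.8 / 10) = 2.358 s.
Horizontal motion is uniform at 44.1 m/s, so x = 44.1 × 2.358 = 104 m.

104 m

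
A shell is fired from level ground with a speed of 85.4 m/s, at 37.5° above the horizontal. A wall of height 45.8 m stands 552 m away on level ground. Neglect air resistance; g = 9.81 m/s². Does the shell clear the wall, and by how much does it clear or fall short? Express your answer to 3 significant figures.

v_x = 85.4 cos 37.5° = 67.75 m/s; v_y0 = 85.4 sin 37.5° = 51.99 m/s.
Time to reach the wall: t = 552 / 67.75 = 8.148 s.
Height at that point: y = 51.99×8.148 − 4.905×8.148² = 97.97 m.
That is 97.97 − 45.8 = 52.2 m above the top of the wall, so the shell clears it.

Yes — it clears the wall by 52.2 m.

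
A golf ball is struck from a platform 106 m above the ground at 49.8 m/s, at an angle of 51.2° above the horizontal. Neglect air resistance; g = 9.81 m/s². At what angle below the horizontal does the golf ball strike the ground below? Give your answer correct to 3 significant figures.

62.5°

v_x = 49.8 cos 51.2° = 31.20 m/s.
At impact |v_y| = √(v_y0² + 2 g h) = √(38.81² + 2×9.81×106) = 59.88 m/s.
Angle below horizontal = arctan(|v_y| / v_x) = arctan(59.88 / 31.20) = 62.5°.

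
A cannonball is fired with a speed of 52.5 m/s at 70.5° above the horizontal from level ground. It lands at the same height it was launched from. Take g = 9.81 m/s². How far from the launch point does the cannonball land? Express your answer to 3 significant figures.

177 m

Components: v_x = 52.5 cos 70.5° = 17.52 m/s, v_y = 52.5 sin 70.5° = 49.49 m/s.
Time of flight (same landing height): t = 2 v_y / g = 2 × 49.49 / 9.81 = 10.09 s.
Range: R = v_x · t = 17.52 × 10.09 = 177 m.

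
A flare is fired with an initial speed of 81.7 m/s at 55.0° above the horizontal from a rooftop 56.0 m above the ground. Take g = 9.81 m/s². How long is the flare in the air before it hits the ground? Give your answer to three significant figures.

Vertical component: v_y = 81.7 sin 55.0° = 66.92 m/s.
Taking up as positive with launch at y = 56.0 m, landing at y = 0: 0 = 56.0 + 66.92 t − ½(9.81) t².
Solving 4.905 t² − 66.92 t − 56.0 = 0 gives t = [66.92 + √(66.92² + 4·4.905·56.0)] / 9.810 = 14.4 s.

14.4 s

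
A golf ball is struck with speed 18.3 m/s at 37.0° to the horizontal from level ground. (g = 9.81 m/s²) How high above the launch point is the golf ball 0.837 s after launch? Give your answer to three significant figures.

5.78 m

v_y0 = 18.3 sin 37.0° = 11.01 m/s.
y(t) = v_y0 t − ½ g t² = 11.01×0.837 − 4.905×0.837² = 5.78 m.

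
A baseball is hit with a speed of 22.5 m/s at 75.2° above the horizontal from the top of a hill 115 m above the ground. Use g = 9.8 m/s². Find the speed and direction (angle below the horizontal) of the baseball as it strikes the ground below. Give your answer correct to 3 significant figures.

v_x = 22.5 cos 75.2° = 5.748 m/s (constant).
|v_y| at impact = √((21.75)² + 2×9.8×115) = 52.22 m/s.
Speed = √(5.748² + 52.22²) = 52.5 m/s; angle = arctan(52.22/5.748) = 83.7° below horizontal.

52.5 m/s at 83.7° below the horizontal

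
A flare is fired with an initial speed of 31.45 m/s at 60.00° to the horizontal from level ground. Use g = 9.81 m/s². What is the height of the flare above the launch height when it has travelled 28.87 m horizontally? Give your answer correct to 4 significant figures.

33.47 m

v_x = 31.45 cos 60.00° = 15.725 m/s, v_y0 = 31.45 sin 60.00° = 27.236 m/s.
Time to reach x = 28.87 m: t = x / v_x = 28.87 / 15.725 = 1.8359 s.
y = v_y0 t − ½ g t² = 27.236×1.8359 − 4.905×1.8359² = 33.47 m.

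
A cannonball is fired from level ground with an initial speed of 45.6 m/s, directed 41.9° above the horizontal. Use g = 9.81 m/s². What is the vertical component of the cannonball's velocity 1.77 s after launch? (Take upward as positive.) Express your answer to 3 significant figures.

Initial vertical component: v_y0 = 45.6 sin 41.9° = 30.45 m/s.
v_y(t) = v_y0 − g t = 30.45 − 9.81 × 1.77 = 13.1 m/s.

13.1 m/s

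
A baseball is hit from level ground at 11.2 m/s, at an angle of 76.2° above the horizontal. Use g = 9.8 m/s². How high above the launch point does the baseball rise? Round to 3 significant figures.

Vertical component of launch velocity: v_y = 11.2 sin 76.2° = 10.88 m/s.
At the highest point the vertical velocity is zero, so v_y² = 2 g h_max.
h_max = (10.88)² / (2 × 9.8) = 118.4 / 19.60 = 6.04 m.

6.04 m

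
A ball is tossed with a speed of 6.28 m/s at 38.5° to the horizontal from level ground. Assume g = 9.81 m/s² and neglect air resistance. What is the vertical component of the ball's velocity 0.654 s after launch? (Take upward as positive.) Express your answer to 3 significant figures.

Initial vertical component: v_y0 = 6.28 sin 38.5° = 3.909 m/s.
v_y(t) = v_y0 − g t = 3.909 − 9.81 × 0.654 = -2.51 m/s.

-2.51 m/s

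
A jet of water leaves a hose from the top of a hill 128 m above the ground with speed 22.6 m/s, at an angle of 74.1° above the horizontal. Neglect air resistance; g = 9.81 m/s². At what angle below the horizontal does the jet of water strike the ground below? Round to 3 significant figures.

v_x = 22.6 cos 74.1° = 6.191 m/s.
At impact |v_y| = √(v_y0² + 2 g h) = √(21.74² + 2×9.81×128) = 54.63 m/s.
Angle below horizontal = arctan(|v_y| / v_x) = arctan(54.63 / 6.191) = 83.5°.

83.5°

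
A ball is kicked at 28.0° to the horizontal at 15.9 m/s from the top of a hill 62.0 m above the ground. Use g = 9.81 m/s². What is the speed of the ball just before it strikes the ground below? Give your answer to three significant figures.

v_x = 15.9 cos 28.0° = 14.04 m/s is unchanged throughout.
For the vertical component, v_y² = v_y0² + 2 g h = (7.465)² + 2×9.81×62.0 = 1272, so |v_y| = 35.67 m/s.
Impact speed = √(v_x² + v_y²) = √(197.1 + 1272) = 38.3 m/s.

38.3 m/s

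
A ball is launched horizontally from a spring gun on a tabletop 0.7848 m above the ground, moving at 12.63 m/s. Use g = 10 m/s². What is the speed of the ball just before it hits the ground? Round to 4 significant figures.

13.24 m/s

Fall time: t = √(2 × 0.7848 / 10) = 0.39618 s.
At impact: v_x = 12.63 m/s (unchanged), v_y = g t = 10 × 0.39618 = 3.9618 m/s.
Speed = √(v_x² + v_y²) = √(159.52 + 15.696) = 13.24 m/s.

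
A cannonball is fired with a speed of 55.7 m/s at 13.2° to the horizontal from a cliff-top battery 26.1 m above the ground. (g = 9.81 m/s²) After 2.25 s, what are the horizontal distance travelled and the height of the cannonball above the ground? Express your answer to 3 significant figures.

x = 122 m, y = 29.9 m

v_x = 55.7 cos 13.2° = 54.23 m/s; v_y0 = 55.7 sin 13.2° = 12.72 m/s.
x = v_x t = 54.23 × 2.25 = 122 m.
y = 26.1 + v_y0 t − ½ g t² = 29.9 m.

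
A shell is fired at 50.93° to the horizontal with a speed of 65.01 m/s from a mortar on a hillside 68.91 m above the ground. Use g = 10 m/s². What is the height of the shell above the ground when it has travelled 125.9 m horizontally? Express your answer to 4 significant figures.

v_x = 65.01 cos 50.93° = 40.974 m/s, v_y0 = 65.01 sin 50.93° = 50.472 m/s.
Time to reach x = 125.9 m: t = x / v_x = 125.9 / 40.974 = 3.0727 s.
y = 68.91 + v_y0 t − ½ g t² = 68.91 + 50.472×3.0727 − 5.000×3.0727² = 176.8 m.

176.8 m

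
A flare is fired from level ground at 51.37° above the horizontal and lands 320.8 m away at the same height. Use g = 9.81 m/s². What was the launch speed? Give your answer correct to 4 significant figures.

56.80 m/s

On level ground, R = v₀² sin(2θ) / g, so v₀ = √(R g / sin 2θ).
sin(2 × 51.37°) = 0.9754.
v₀ = √(320.8 × 9.81 / 0.9754) = √3226.4 = 56.80 m/s.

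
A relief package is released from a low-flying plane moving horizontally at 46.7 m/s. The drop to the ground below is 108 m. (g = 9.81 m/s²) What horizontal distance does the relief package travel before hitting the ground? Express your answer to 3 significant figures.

219 m

Initial vertical velocity is zero, so the fall time comes from h = ½ g t²: t = √(2 × 108 / 9.81) = 4.692 s.
Horizontal motion is uniform at 46.7 m/s, so x = 46.7 × 4.692 = 219 m.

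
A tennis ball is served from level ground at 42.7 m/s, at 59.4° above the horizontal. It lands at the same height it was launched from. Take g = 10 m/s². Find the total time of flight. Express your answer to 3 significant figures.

7.35 s

Vertical component: v_y = 42.7 sin 59.4° = 36.75 m/s.
For a projectile landing at launch height, time of flight is t = 2 v_y / g = 2 × 36.75 / 10 = 7.35 s.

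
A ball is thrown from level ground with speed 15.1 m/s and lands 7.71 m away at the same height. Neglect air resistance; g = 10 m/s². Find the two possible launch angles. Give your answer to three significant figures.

9.88° and 80.1°

Level-ground range: R = v₀² sin(2θ)/g ⇒ sin 2θ = R g / v₀² = 7.71×10/15.1² = 0.3381.
2θ = arcsin(0.3381) = 19.76° or 180° − 19.76° = 160.24°.
So θ = 9.88° or θ = 80.1°.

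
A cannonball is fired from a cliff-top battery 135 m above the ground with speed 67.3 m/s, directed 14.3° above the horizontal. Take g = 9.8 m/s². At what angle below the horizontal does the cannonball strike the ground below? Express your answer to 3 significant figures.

39.7°

v_x = 67.3 cos 14.3° = 65.21 m/s.
At impact |v_y| = √(v_y0² + 2 g h) = √(16.62² + 2×9.8×135) = 54.06 m/s.
Angle below horizontal = arctan(|v_y| / v_x) = arctan(54.06 / 65.21) = 39.7°.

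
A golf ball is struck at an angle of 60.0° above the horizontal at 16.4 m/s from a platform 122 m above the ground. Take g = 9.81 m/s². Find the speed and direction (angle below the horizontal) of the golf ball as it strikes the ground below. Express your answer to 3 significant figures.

v_x = 16.4 cos 60.0° = 8.200 m/s (constant).
|v_y| at impact = √((14.20)² + 2×9.81×122) = 50.94 m/s.
Speed = √(8.200² + 50.94²) = 51.6 m/s; angle = arctan(50.94/8.200) = 80.9° below horizontal.

51.6 m/s at 80.9° below the horizontal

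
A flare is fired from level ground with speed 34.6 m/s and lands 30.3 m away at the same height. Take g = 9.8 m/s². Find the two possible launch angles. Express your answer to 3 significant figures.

Level-ground range: R = v₀² sin(2θ)/g ⇒ sin 2θ = R g / v₀² = 30.3×9.8/34.6² = 0.2480.
2θ = arcsin(0.2480) = 14.36° or 180° − 14.36° = 165.64°.
So θ = 7.18° or θ = 82.8°.

7.18° and 82.8°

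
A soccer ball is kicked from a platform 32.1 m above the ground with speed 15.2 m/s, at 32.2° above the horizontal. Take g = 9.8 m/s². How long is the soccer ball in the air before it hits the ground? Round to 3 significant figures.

Vertical component: v_y = 15.2 sin 32.2° = 8.100 m/s.
Taking up as positive with launch at y = 32.1 m, landing at y = 0: 0 = 32.1 + 8.100 t − ½(9.8) t².
Solving 4.900 t² − 8.100 t − 32.1 = 0 gives t = [8.100 + √(8.100² + 4·4.900·32.1)] / 9.800 = 3.52 s.

3.52 s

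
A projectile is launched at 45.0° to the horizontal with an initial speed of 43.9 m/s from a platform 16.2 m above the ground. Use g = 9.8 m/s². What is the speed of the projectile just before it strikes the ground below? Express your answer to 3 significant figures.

v_x = 43.9 cos 45.0° = 31.04 m/s is unchanged throughout.
For the vertical component, v_y² = v_y0² + 2 g h = (31.04)² + 2×9.8×16.2 = 1281, so |v_y| = 35.79 m/s.
Impact speed = √(v_x² + v_y²) = √(963.5 + 1281) = 47.4 m/s.

47.4 m/s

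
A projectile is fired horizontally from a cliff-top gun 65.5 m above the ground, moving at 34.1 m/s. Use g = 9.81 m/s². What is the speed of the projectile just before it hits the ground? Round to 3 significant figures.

Fall time: t = √(2 × 65.5 / 9.81) = 3.654 s.
At impact: v_x = 34.1 m/s (unchanged), v_y = g t = 9.81 × 3.654 = 35.85 m/s.
Speed = √(v_x² + v_y²) = √(1163 + 1285) = 49.5 m/s.

49.5 m/s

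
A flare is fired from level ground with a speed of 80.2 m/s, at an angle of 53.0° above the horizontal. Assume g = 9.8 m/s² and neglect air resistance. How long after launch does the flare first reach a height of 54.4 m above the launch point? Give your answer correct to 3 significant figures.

v_y0 = 80.2 sin 53.0° = 64.05 m/s.
Set y = v_y0 t − ½ g t² = 54.4: 4.900 t² − 64.05 t + 54.4 = 0.
t = [64.05 ± √(4102 − 1066)] / 9.8 = (64.05 ± 55.10) / 9.8, giving t = 0.913 s or t = 12.2 s.
The flare is on the way up at the first time, so t = 0.913 s.

0.913 s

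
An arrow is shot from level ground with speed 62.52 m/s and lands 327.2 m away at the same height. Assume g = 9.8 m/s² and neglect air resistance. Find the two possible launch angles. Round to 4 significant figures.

Level-ground range: R = v₀² sin(2θ)/g ⇒ sin 2θ = R g / v₀² = 327.2×9.8/62.52² = 0.8204.
2θ = arcsin(0.8204) = 55.125° or 180° − 55.125° = 124.875°.
So θ = 27.56° or θ = 62.44°.

27.56° and 62.44°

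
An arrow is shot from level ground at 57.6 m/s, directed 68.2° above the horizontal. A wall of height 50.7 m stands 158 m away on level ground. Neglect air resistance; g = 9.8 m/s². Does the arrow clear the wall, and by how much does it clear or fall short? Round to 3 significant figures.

Yes — it clears the wall by 77.0 m.

v_x = 57.6 cos 68.2° = 21.39 m/s; v_y0 = 57.6 sin 68.2° = 53.48 m/s.
Time to reach the wall: t = 158 / 21.39 = 7.387 s.
Height at that point: y = 53.48×7.387 − 4.900×7.387² = 127.7 m.
That is 127.7 − 50.7 = 77.0 m above the top of the wall, so the arrow clears it.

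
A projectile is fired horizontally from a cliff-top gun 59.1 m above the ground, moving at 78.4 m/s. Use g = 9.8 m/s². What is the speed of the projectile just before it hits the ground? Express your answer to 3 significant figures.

Fall time: t = √(2 × 59.1 / 9.8) = 3.473 s.
At impact: v_x = 78.4 m/s (unchanged), v_y = g t = 9.8 × 3.473 = 34.04 m/s.
Speed = √(v_x² + v_y²) = √(6147 + 1159) = 85.5 m/s.

85.5 m/s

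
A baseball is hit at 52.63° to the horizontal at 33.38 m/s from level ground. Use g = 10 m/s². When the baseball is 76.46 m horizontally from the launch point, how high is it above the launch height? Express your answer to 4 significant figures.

v_x = 33.38 cos 52.63° = 20.260 m/s, v_y0 = 33.38 sin 52.63° = 26.528 m/s.
Time to reach x = 76.46 m: t = x / v_x = 76.46 / 20.260 = 3.7739 s.
y = v_y0 t − ½ g t² = 26.528×3.7739 − 5.000×3.7739² = 28.90 m.

28.90 m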